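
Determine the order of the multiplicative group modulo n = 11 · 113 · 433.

φ(538219) = 538219 · (1 − 1/11) · (1 − 1/113) · (1 − 1/433)
       = 538219 · 483840/538219 = 483840.

483840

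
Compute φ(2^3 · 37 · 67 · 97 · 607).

φ(2^3) = 2^3 − 2^2 = 8 − 4 = 4.
φ(37) = 37 − 1 = 36.
φ(67) = 67 − 1 = 66.
φ(97) = 97 − 1 = 96.
φ(607) = 607 − 1 = 606.
Since φ is multiplicative, φ(1167688328) = 4 · 36 · 66 · 96 · 606 = 552904704.

552904704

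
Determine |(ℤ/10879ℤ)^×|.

9240

First factor: 10879 = 11 * 23 * 43.
φ(10879) = 10879 · (1 − 1/11) · (1 − 1/23) · (1 − 1/43)
       = 10879 · 9240/10879 = 9240.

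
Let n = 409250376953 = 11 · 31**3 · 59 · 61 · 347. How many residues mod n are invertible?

347136264000

φ(409250376953) = 409250376953 · (1 − 1/11) · (1 − 1/31) · (1 − 1/59) · (1 − 1/61) · (1 − 1/347)
       = 409250376953 · 361224000/425858873 = 347136264000.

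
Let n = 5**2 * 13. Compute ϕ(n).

240

φ(325) = 325 · (1 − 1/5) · (1 − 1/13)
       = 325 · 48/65 = 240.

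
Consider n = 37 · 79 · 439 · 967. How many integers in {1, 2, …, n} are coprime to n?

1188087264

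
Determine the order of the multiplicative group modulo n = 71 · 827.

φ(71) = 71 − 1 = 70.
φ(827) = 827 − 1 = 826.
φ(58717) = 70 × 826 = 57820.

57820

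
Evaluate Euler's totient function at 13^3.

φ(2197) = 2197 · (1 − 1/13)
       = 2197 · 12/13 = 2028.

2028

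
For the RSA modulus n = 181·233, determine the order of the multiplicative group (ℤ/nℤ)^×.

41760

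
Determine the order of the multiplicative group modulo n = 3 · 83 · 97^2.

φ(3) = 3 − 1 = 2.
φ(83) = 83 − 1 = 82.
φ(97^2) = 97^2 − 97^1 = 9409 − 97 = 9312.
φ(2342841) = 2 × 82 × 9312 = 1527168.

1527168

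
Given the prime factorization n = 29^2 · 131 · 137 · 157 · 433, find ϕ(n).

φ(29^2) = 29^2 − 29^1 = 841 − 29 = 812.
φ(131) = 131 − 1 = 130.
φ(137) = 137 − 1 = 136.
φ(157) = 157 − 1 = 156.
φ(433) = 433 − 1 = 432.
Since φ is multiplicative, φ(1026066260887) = 812 · 130 · 136 · 156 · 432 = 967490334720.

967490334720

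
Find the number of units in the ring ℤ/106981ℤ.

80640

First factor: 106981 = 7 × 17 × 29 × 31.
φ(106981) = 106981 · (1 − 1/7) · (1 − 1/17) · (1 − 1/29) · (1 − 1/31)
       = 106981 · 80640/106981 = 80640.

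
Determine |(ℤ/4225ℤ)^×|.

4225 = 5**2 × 13**2.
φ(4225) = 4225 · (1 − 1/5) · (1 − 1/13)
       = 4225 · 48/65 = 3120.

3120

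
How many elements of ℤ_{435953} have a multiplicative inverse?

352800

Factor 435953: 435953 = 7**3 × 31 × 41.
φ(7^3) = 7^2·(7−1) = 49·6 = 294.
φ(31) = 31 − 1 = 30.
φ(41) = 41 − 1 = 40.
Multiply: 294 · 30 · 40 = 352800.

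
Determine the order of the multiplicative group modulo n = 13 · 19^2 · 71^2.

φ(23657413) = 23657413 · (1 − 1/13) · (1 − 1/19) · (1 − 1/71)
       = 23657413 · 15120/17537 = 20396880.

20396880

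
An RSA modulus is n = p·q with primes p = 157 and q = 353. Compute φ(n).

54912

φ(55421) = 55421 · (1 − 1/157) · (1 − 1/353)
       = 55421 · 54912/55421 = 54912.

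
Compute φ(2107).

1764

Factor 2107: 2107 = 7^2 * 43.
φ(7^2) = 7^1·(7−1) = 7·6 = 42.
φ(43) = 43 − 1 = 42.
Multiply: 42 · 42 = 1764.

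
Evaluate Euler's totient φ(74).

36

Factor 74: 74 = 2 × 37.
φ(2) = 2 − 1 = 1.
φ(37) = 37 − 1 = 36.
φ(74) = 1 × 36 = 36.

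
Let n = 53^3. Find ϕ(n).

146068

φ(53^3) = 53^3 − 53^2 = 148877 − 2809 = 146068.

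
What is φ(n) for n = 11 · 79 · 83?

φ(11) = 11 − 1 = 10.
φ(79) = 79 − 1 = 78.
φ(83) = 83 − 1 = 82.
Since φ is multiplicative, φ(72127) = 10 · 78 · 82 = 63960.

63960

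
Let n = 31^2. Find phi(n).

φ(961) = 961 · (1 − 1/31)
       = 961 · 30/31 = 930.

930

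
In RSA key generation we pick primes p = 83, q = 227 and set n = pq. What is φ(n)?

18532

φ(18841) = 18841 · (1 − 1/83) · (1 − 1/227)
       = 18841 · 18532/18841 = 18532.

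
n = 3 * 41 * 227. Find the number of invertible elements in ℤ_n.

18080

φ(27921) = 27921 · (1 − 1/3) · (1 − 1/41) · (1 − 1/227)
       = 27921 · 18080/27921 = 18080.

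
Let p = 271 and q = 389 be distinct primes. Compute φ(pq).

104760

φ(n) = (p − 1)(q − 1) = (271−1)(389−1) = 270·388 = 104760.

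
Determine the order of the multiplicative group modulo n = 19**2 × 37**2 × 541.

φ(267367069) = 267367069 · (1 − 1/19) · (1 − 1/37) · (1 − 1/541)
       = 267367069 · 349920/380323 = 245993760.

245993760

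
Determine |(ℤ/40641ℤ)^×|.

23760

Prime factorization: 40641 = 3 · 19 · 23 · 31.
φ(40641) = 40641 · (1 − 1/3) · (1 − 1/19) · (1 − 1/23) · (1 − 1/31)
       = 40641 · 23760/40641 = 23760.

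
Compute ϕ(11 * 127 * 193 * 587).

φ(158267527) = 158267527 · (1 − 1/11) · (1 − 1/127) · (1 − 1/193) · (1 − 1/587)
       = 158267527 · 141765120/158267527 = 141765120.

141765120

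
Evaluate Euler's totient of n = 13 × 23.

φ(299) = 299 · (1 − 1/13) · (1 − 1/23)
       = 299 · 264/299 = 264.

264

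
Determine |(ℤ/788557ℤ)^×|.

582120

Prime factorization: 788557 = 7^3 · 11^2 · 19.
φ(788557) = 788557 · (1 − 1/7) · (1 − 1/11) · (1 − 1/19)
       = 788557 · 1080/1463 = 582120.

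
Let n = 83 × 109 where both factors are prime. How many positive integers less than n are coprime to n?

φ(n) = (p − 1)(q − 1) = (83−1)(109−1) = 82·108 = 8856.

8856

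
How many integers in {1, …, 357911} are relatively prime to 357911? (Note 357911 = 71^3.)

φ(71^3) = 71^2·(71−1) = 5041·70 = 352870.

352870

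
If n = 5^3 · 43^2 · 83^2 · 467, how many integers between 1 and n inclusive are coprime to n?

φ(743566798375) = 743566798375 · (1 − 1/5) · (1 − 1/43) · (1 − 1/83) · (1 − 1/467)
       = 743566798375 · 6419616/8333615 = 572790237600.

572790237600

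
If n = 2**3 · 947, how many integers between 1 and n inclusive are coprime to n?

φ(2^3) = 2^2·(2−1) = 4·1 = 4.
φ(947) = 947 − 1 = 946.
Multiply: 4 · 946 = 3784.

3784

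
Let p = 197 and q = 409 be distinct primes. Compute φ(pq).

φ(80573) = 80573 · (1 − 1/197) · (1 − 1/409)
       = 80573 · 79968/80573 = 79968.

79968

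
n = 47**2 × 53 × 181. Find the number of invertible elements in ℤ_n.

φ(21190937) = 21190937 · (1 − 1/47) · (1 − 1/53) · (1 − 1/181)
       = 21190937 · 430560/450871 = 20236320.

20236320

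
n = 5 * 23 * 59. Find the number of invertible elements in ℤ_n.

5104

φ(5) = 5 − 1 = 4.
φ(23) = 23 − 1 = 22.
φ(59) = 59 − 1 = 58.
Since φ is multiplicative, φ(6785) = 4 · 22 · 58 = 5104.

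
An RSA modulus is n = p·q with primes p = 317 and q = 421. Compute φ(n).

φ(n) = (p − 1)(q − 1) = (317−1)(421−1) = 316·420 = 132720.

132720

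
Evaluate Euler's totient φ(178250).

66000

Prime factorization: 178250 = 2 · 5**3 · 23 · 31.
φ(2) = 2 − 1 = 1.
φ(5^3) = 5^2·(5−1) = 25·4 = 100.
φ(23) = 23 − 1 = 22.
φ(31) = 31 − 1 = 30.
Since φ is multiplicative, φ(178250) = 1 · 100 · 22 · 30 = 66000.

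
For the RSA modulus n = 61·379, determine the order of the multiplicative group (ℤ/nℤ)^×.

φ(23119) = 23119 · (1 − 1/61) · (1 − 1/379)
       = 23119 · 22680/23119 = 22680.

22680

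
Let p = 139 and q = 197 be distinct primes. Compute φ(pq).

φ(27383) = 27383 · (1 − 1/139) · (1 − 1/197)
       = 27383 · 27048/27383 = 27048.

27048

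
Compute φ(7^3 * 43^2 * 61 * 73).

φ(7^3) = 7^3 − 7^2 = 343 − 49 = 294.
φ(43^2) = 43^2 − 43^1 = 1849 − 43 = 1806.
φ(61) = 61 − 1 = 60.
φ(73) = 73 − 1 = 72.
Multiply: 294 · 1806 · 60 · 72 = 2293764480.

2293764480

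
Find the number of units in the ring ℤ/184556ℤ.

184556 = 2^2 × 29 × 37 × 43.
φ(184556) = 184556 · (1 − 1/2) · (1 − 1/29) · (1 − 1/37) · (1 − 1/43)
       = 184556 · 42336/92278 = 84672.

84672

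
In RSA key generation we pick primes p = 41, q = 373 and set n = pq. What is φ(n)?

φ(41) = 41 − 1 = 40.
φ(373) = 373 − 1 = 372.
Multiply: 40 · 372 = 14880.

14880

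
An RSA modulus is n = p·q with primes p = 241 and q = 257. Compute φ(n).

61440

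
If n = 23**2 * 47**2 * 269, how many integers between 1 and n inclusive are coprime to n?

φ(314342909) = 314342909 · (1 − 1/23) · (1 − 1/47) · (1 − 1/269)
       = 314342909 · 271216/290789 = 293184496.

293184496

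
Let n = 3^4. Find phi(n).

54

φ(3^4) = 3^3·(3−1) = 27·2 = 54.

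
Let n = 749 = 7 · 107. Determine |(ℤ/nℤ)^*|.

636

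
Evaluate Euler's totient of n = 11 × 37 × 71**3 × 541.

68597928000

φ(78807349357) = 78807349357 · (1 − 1/11) · (1 − 1/37) · (1 − 1/71) · (1 − 1/541)
       = 78807349357 · 13608000/15633277 = 68597928000.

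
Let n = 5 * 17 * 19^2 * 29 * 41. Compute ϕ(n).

φ(36484465) = 36484465 · (1 − 1/5) · (1 − 1/17) · (1 − 1/19) · (1 − 1/29) · (1 − 1/41)
       = 36484465 · 1290240/1920235 = 24514560.

24514560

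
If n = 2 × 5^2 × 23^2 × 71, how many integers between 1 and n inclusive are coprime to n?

φ(1877950) = 1877950 · (1 − 1/2) · (1 − 1/5) · (1 − 1/23) · (1 − 1/71)
       = 1877950 · 6160/16330 = 708400.

708400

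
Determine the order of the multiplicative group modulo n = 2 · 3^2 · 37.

216

φ(2) = 2 − 1 = 1.
φ(3^2) = 3^2 − 3^1 = 9 − 3 = 6.
φ(37) = 37 − 1 = 36.
Multiply: 1 · 6 · 36 = 216.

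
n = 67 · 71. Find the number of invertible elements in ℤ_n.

4620

φ(4757) = 4757 · (1 − 1/67) · (1 − 1/71)
       = 4757 · 4620/4757 = 4620.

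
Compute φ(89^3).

697048

φ(89^3) = 89^3 − 89^2 = 704969 − 7921 = 697048.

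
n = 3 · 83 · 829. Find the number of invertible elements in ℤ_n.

135792

φ(206421) = 206421 · (1 − 1/3) · (1 − 1/83) · (1 − 1/829)
       = 206421 · 135792/206421 = 135792.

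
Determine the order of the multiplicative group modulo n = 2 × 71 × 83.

5740

φ(11786) = 11786 · (1 − 1/2) · (1 − 1/71) · (1 − 1/83)
       = 11786 · 5740/11786 = 5740.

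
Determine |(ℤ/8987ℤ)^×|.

8987 = 11 * 19 * 43.
φ(8987) = 8987 · (1 − 1/11) · (1 − 1/19) · (1 − 1/43)
       = 8987 · 7560/8987 = 7560.

7560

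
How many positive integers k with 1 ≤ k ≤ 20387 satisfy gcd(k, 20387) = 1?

18144

Prime factorization: 20387 = 19 * 29 * 37.
φ(20387) = 20387 · (1 − 1/19) · (1 − 1/29) · (1 − 1/37)
       = 20387 · 18144/20387 = 18144.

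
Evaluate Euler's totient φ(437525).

Prime factorization: 437525 = 5**2 · 11 · 37 · 43.
φ(437525) = 437525 · (1 − 1/5) · (1 − 1/11) · (1 − 1/37) · (1 − 1/43)
       = 437525 · 60480/87505 = 302400.

302400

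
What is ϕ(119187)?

Factor 119187: 119187 = 3**2 · 17 · 19 · 41.
φ(119187) = 119187 · (1 − 1/3) · (1 − 1/17) · (1 − 1/19) · (1 − 1/41)
       = 119187 · 23040/39729 = 69120.

69120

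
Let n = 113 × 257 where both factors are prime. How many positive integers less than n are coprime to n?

28672

φ(pq) = (p−1)(q−1) = 112 · 256 = 28672.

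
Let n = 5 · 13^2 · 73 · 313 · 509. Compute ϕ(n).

7120908288

φ(9827469145) = 9827469145 · (1 − 1/5) · (1 − 1/13) · (1 − 1/73) · (1 − 1/313) · (1 − 1/509)
       = 9827469145 · 547762176/755959165 = 7120908288.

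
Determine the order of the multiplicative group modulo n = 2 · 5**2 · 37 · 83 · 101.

φ(15508550) = 15508550 · (1 − 1/2) · (1 − 1/5) · (1 − 1/37) · (1 − 1/83) · (1 − 1/101)
       = 15508550 · 1180800/3101710 = 5904000.

5904000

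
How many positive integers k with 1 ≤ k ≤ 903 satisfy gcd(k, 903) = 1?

504

First factor: 903 = 3 * 7 * 43.
φ(903) = 903 · (1 − 1/3) · (1 − 1/7) · (1 − 1/43)
       = 903 · 504/903 = 504.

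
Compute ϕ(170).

Prime factorization: 170 = 2 * 5 * 17.
φ(2) = 2 − 1 = 1.
φ(5) = 5 − 1 = 4.
φ(17) = 17 − 1 = 16.
φ(170) = 1 × 4 × 16 = 64.

64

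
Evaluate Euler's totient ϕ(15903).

Factor 15903: 15903 = 3**3 * 19 * 31.
φ(3^3) = 3^3 − 3^2 = 27 − 9 = 18.
φ(19) = 19 − 1 = 18.
φ(31) = 31 − 1 = 30.
Since φ is multiplicative, φ(15903) = 18 · 18 · 30 = 9720.

9720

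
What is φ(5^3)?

100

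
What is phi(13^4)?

26364

φ(13^4) = 13^4 − 13^3 = 28561 − 2197 = 26364.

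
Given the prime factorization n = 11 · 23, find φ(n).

φ(253) = 253 · (1 − 1/11) · (1 − 1/23)
       = 253 · 220/253 = 220.

220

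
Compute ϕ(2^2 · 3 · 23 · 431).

37840

φ(2^2) = 2^2 − 2^1 = 4 − 2 = 2.
φ(3) = 3 − 1 = 2.
φ(23) = 23 − 1 = 22.
φ(431) = 431 − 1 = 430.
Since φ is multiplicative, φ(118956) = 2 · 2 · 22 · 430 = 37840.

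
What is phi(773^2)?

φ(597529) = 597529 · (1 − 1/773)
       = 597529 · 772/773 = 596756.

596756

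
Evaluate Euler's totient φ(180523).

Factor 180523: 180523 = 7 × 17 × 37 × 41.
φ(7) = 7 − 1 = 6.
φ(17) = 17 − 1 = 16.
φ(37) = 37 − 1 = 36.
φ(41) = 41 − 1 = 40.
φ(180523) = 6 × 16 × 36 × 40 = 138240.

138240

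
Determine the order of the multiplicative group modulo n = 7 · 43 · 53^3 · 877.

32244803136

φ(7) = 7 − 1 = 6.
φ(43) = 43 − 1 = 42.
φ(53^3) = 53^3 − 53^2 = 148877 − 2809 = 146068.
φ(877) = 877 − 1 = 876.
Since φ is multiplicative, φ(39300103829) = 6 · 42 · 146068 · 876 = 32244803136.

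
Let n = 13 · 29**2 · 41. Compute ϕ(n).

389760

φ(448253) = 448253 · (1 − 1/13) · (1 − 1/29) · (1 − 1/41)
       = 448253 · 13440/15457 = 389760.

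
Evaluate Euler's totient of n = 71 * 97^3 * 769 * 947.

45937261117440

φ(71) = 71 − 1 = 70.
φ(97^3) = 97^3 − 97^2 = 912673 − 9409 = 903264.
φ(769) = 769 − 1 = 768.
φ(947) = 947 − 1 = 946.
Since φ is multiplicative, φ(47189988371269) = 70 · 903264 · 768 · 946 = 45937261117440.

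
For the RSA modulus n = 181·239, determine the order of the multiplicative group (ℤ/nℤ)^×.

φ(pq) = (p−1)(q−1) = 180 · 238 = 42840.

42840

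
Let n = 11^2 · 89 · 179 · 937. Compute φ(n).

φ(11^2) = 11^1·(11−1) = 11·10 = 110.
φ(89) = 89 − 1 = 88.
φ(179) = 179 − 1 = 178.
φ(937) = 937 − 1 = 936.
φ(1806208987) = 110 × 88 × 178 × 936 = 1612765440.

1612765440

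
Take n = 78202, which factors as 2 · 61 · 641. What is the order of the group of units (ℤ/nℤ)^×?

φ(2) = 2 − 1 = 1.
φ(61) = 61 − 1 = 60.
φ(641) = 641 − 1 = 640.
Multiply: 1 · 60 · 640 = 38400.

38400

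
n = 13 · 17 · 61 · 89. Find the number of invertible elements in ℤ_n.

φ(13) = 13 − 1 = 12.
φ(17) = 17 − 1 = 16.
φ(61) = 61 − 1 = 60.
φ(89) = 89 − 1 = 88.
φ(1199809) = 12 × 16 × 60 × 88 = 1013760.

1013760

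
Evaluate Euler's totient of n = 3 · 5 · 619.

4944

φ(3) = 3 − 1 = 2.
φ(5) = 5 − 1 = 4.
φ(619) = 619 − 1 = 618.
Since φ is multiplicative, φ(9285) = 2 · 4 · 618 = 4944.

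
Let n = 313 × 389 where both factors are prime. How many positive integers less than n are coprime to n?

φ(n) = (p − 1)(q − 1) = (313−1)(389−1) = 312·388 = 121056.

121056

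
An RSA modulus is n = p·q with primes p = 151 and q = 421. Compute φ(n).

φ(n) = (p − 1)(q − 1) = (151−1)(421−1) = 150·420 = 63000.

63000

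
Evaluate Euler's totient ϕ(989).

924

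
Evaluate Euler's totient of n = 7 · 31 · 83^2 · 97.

φ(7) = 7 − 1 = 6.
φ(31) = 31 − 1 = 30.
φ(83^2) = 83^1·(83−1) = 83·82 = 6806.
φ(97) = 97 − 1 = 96.
φ(145006561) = 6 × 30 × 6806 × 96 = 117607680.

117607680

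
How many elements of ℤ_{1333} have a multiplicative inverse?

Prime factorization: 1333 = 31 * 43.
φ(1333) = 1333 · (1 − 1/31) · (1 − 1/43)
       = 1333 · 1260/1333 = 1260.

1260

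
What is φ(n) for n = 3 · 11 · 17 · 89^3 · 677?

φ(3) = 3 − 1 = 2.
φ(11) = 11 − 1 = 10.
φ(17) = 17 − 1 = 16.
φ(89^3) = 89^2·(89−1) = 7921·88 = 697048.
φ(677) = 677 − 1 = 676.
Multiply: 2 · 10 · 16 · 697048 · 676 = 150785423360.

150785423360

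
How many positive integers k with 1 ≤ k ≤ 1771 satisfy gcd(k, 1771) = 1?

Factor 1771: 1771 = 7 · 11 · 23.
φ(7) = 7 − 1 = 6.
φ(11) = 11 − 1 = 10.
φ(23) = 23 − 1 = 22.
Since φ is multiplicative, φ(1771) = 6 · 10 · 22 = 1320.

1320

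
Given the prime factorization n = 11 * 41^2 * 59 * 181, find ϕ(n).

171216000

φ(197465389) = 197465389 · (1 − 1/11) · (1 − 1/41) · (1 − 1/59) · (1 − 1/181)
       = 197465389 · 4176000/4816229 = 171216000.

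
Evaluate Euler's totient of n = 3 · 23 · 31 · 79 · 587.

φ(99191847) = 99191847 · (1 − 1/3) · (1 − 1/23) · (1 − 1/31) · (1 − 1/79) · (1 − 1/587)
       = 99191847 · 60334560/99191847 = 60334560.

60334560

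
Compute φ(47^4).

φ(4879681) = 4879681 · (1 − 1/47)
       = 4879681 · 46/47 = 4775858.

4775858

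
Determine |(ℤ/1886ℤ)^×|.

880

1886 = 2 · 23 · 41.
φ(2) = 2 − 1 = 1.
φ(23) = 23 − 1 = 22.
φ(41) = 41 − 1 = 40.
Multiply: 1 · 22 · 40 = 880.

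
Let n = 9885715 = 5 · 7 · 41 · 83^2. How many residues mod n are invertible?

φ(5) = 5 − 1 = 4.
φ(7) = 7 − 1 = 6.
φ(41) = 41 − 1 = 40.
φ(83^2) = 83^1·(83−1) = 83·82 = 6806.
Multiply: 4 · 6 · 40 · 6806 = 6533760.

6533760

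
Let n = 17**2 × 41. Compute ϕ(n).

10880

φ(11849) = 11849 · (1 − 1/17) · (1 − 1/41)
       = 11849 · 640/697 = 10880.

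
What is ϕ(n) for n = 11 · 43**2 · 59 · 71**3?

369624267600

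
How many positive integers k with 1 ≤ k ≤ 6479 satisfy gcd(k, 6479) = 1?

Prime factorization: 6479 = 11 * 19 * 31.
φ(6479) = 6479 · (1 − 1/11) · (1 − 1/19) · (1 − 1/31)
       = 6479 · 5400/6479 = 5400.

5400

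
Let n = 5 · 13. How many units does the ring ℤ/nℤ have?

48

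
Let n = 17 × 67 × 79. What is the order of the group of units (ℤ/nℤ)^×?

82368

φ(89981) = 89981 · (1 − 1/17) · (1 − 1/67) · (1 − 1/79)
       = 89981 · 82368/89981 = 82368.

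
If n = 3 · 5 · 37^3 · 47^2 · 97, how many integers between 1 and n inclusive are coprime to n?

81831942144

φ(162803554035) = 162803554035 · (1 − 1/3) · (1 − 1/5) · (1 − 1/37) · (1 − 1/47) · (1 − 1/97)
       = 162803554035 · 1271808/2530245 = 81831942144.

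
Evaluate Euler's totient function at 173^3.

5147788

φ(5177717) = 5177717 · (1 − 1/173)
       = 5177717 · 172/173 = 5147788.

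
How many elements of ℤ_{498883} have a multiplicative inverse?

356400

Prime factorization: 498883 = 7 · 11^2 · 19 · 31.
φ(7) = 7 − 1 = 6.
φ(11^2) = 11^1·(11−1) = 11·10 = 110.
φ(19) = 19 − 1 = 18.
φ(31) = 31 − 1 = 30.
Multiply: 6 · 110 · 18 · 30 = 356400.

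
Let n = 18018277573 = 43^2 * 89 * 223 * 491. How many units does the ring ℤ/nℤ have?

φ(18018277573) = 18018277573 · (1 − 1/43) · (1 − 1/89) · (1 − 1/223) · (1 − 1/491)
       = 18018277573 · 402050880/419029711 = 17288187840.

17288187840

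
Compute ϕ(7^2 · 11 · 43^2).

φ(7^2) = 7^2 − 7^1 = 49 − 7 = 42.
φ(11) = 11 − 1 = 10.
φ(43^2) = 43^1·(43−1) = 43·42 = 1806.
Multiply: 42 · 10 · 1806 = 758520.

758520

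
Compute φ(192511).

192511 = 11^2 · 37 · 43.
φ(192511) = 192511 · (1 − 1/11) · (1 − 1/37) · (1 − 1/43)
       = 192511 · 15120/17501 = 166320.

166320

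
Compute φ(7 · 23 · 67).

8712

φ(7) = 7 − 1 = 6.
φ(23) = 23 − 1 = 22.
φ(67) = 67 − 1 = 66.
Multiply: 6 · 22 · 66 = 8712.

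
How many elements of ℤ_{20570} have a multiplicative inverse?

7040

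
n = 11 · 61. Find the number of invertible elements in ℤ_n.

600

φ(11) = 11 − 1 = 10.
φ(61) = 61 − 1 = 60.
φ(671) = 10 × 60 = 600.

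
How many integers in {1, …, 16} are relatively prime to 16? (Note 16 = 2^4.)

φ(16) = 16 · (1 − 1/2)
       = 16 · 1/2 = 8.

8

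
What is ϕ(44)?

44 = 2^2 · 11.
φ(2^2) = 2^2 − 2^1 = 4 − 2 = 2.
φ(11) = 11 − 1 = 10.
φ(44) = 2 × 10 = 20.

20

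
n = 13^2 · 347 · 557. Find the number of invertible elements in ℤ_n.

φ(32664151) = 32664151 · (1 − 1/13) · (1 − 1/347) · (1 − 1/557)
       = 32664151 · 2308512/2512627 = 30010656.

30010656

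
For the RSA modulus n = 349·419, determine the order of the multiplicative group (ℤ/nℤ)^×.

145464

φ(pq) = (p−1)(q−1) = 348 · 418 = 145464.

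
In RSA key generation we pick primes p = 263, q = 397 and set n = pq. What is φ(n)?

For distinct primes, φ(pq) = (p−1)(q−1) = 262 × 396 = 103752.

103752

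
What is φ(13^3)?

φ(13^3) = 13^2·(13−1) = 169·12 = 2028.

2028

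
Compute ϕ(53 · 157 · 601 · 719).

φ(53) = 53 − 1 = 52.
φ(157) = 157 − 1 = 156.
φ(601) = 601 − 1 = 600.
φ(719) = 719 − 1 = 718.
Since φ is multiplicative, φ(3595662199) = 52 · 156 · 600 · 718 = 3494649600.

3494649600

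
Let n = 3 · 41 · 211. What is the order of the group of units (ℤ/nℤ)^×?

16800

φ(25953) = 25953 · (1 − 1/3) · (1 − 1/41) · (1 − 1/211)
       = 25953 · 16800/25953 = 16800.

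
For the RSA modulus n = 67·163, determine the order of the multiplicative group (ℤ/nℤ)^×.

10692

φ(n) = (p − 1)(q − 1) = (67−1)(163−1) = 66·162 = 10692.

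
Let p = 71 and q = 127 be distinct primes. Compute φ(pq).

φ(9017) = 9017 · (1 − 1/71) · (1 − 1/127)
       = 9017 · 8820/9017 = 8820.

8820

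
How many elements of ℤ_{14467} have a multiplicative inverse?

First factor: 14467 = 17 × 23 × 37.
φ(17) = 17 − 1 = 16.
φ(23) = 23 − 1 = 22.
φ(37) = 37 − 1 = 36.
Multiply: 16 · 22 · 36 = 12672.

12672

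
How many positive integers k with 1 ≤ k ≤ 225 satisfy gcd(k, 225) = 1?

120

Factor 225: 225 = 3^2 * 5^2.
φ(225) = 225 · (1 − 1/3) · (1 − 1/5)
       = 225 · 8/15 = 120.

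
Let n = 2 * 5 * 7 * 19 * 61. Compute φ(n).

25920

φ(81130) = 81130 · (1 − 1/2) · (1 − 1/5) · (1 − 1/7) · (1 − 1/19) · (1 − 1/61)
       = 81130 · 25920/81130 = 25920.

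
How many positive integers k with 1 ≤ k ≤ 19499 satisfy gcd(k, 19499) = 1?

17280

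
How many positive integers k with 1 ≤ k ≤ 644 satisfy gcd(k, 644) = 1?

264

Factor 644: 644 = 2^2 · 7 · 23.
φ(2^2) = 2^2 − 2^1 = 4 − 2 = 2.
φ(7) = 7 − 1 = 6.
φ(23) = 23 − 1 = 22.
Since φ is multiplicative, φ(644) = 2 · 6 · 22 = 264.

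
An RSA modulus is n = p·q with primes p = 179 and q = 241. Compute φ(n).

For distinct primes, φ(pq) = (p−1)(q−1) = 178 × 240 = 42720.

42720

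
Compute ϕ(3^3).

18

φ(3^3) = 3^3 − 3^2 = 27 − 9 = 18.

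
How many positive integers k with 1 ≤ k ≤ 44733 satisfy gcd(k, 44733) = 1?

44733 = 3 · 13 · 31 · 37.
φ(44733) = 44733 · (1 − 1/3) · (1 − 1/13) · (1 − 1/31) · (1 − 1/37)
       = 44733 · 25920/44733 = 25920.

25920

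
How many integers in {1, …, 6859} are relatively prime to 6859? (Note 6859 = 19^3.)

6498

φ(19^3) = 19^3 − 19^2 = 6859 − 361 = 6498.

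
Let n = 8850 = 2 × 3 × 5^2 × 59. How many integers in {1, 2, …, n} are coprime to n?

φ(2) = 2 − 1 = 1.
φ(3) = 3 − 1 = 2.
φ(5^2) = 5^2 − 5^1 = 25 − 5 = 20.
φ(59) = 59 − 1 = 58.
φ(8850) = 1 × 2 × 20 × 58 = 2320.

2320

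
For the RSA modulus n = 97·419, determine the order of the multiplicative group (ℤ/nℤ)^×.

φ(40643) = 40643 · (1 − 1/97) · (1 − 1/419)
       = 40643 · 40128/40643 = 40128.

40128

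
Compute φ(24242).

10560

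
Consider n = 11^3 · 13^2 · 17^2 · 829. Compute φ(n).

42511772160

φ(11^3) = 11^2·(11−1) = 121·10 = 1210.
φ(13^2) = 13^2 − 13^1 = 169 − 13 = 156.
φ(17^2) = 17^1·(17−1) = 17·16 = 272.
φ(829) = 829 − 1 = 828.
φ(53891110559) = 1210 × 156 × 272 × 828 = 42511772160.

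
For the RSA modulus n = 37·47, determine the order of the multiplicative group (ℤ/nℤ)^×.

φ(37) = 37 − 1 = 36.
φ(47) = 47 − 1 = 46.
Multiply: 36 · 46 = 1656.

1656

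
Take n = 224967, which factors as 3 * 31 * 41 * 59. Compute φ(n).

139200

φ(3) = 3 − 1 = 2.
φ(31) = 31 − 1 = 30.
φ(41) = 41 − 1 = 40.
φ(59) = 59 − 1 = 58.
Multiply: 2 · 30 · 40 · 58 = 139200.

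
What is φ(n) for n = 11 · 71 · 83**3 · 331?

130491438000

φ(11) = 11 − 1 = 10.
φ(71) = 71 − 1 = 70.
φ(83^3) = 83^2·(83−1) = 6889·82 = 564898.
φ(331) = 331 − 1 = 330.
φ(147813229157) = 10 × 70 × 564898 × 330 = 130491438000.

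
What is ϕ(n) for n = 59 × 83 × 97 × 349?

φ(59) = 59 − 1 = 58.
φ(83) = 83 − 1 = 82.
φ(97) = 97 − 1 = 96.
φ(349) = 349 − 1 = 348.
φ(165778141) = 58 × 82 × 96 × 348 = 158888448.

158888448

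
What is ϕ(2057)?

Prime factorization: 2057 = 11**2 * 17.
φ(2057) = 2057 · (1 − 1/11) · (1 − 1/17)
       = 2057 · 160/187 = 1760.

1760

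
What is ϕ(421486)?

183456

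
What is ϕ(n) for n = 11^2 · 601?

66000

φ(11^2) = 11^2 − 11^1 = 121 − 11 = 110.
φ(601) = 601 − 1 = 600.
Since φ is multiplicative, φ(72721) = 110 · 600 = 66000.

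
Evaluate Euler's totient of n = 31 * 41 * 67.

79200

φ(31) = 31 − 1 = 30.
φ(41) = 41 − 1 = 40.
φ(67) = 67 − 1 = 66.
Multiply: 30 · 40 · 66 = 79200.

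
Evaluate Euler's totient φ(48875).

Prime factorization: 48875 = 5^3 * 17 * 23.
φ(48875) = 48875 · (1 − 1/5) · (1 − 1/17) · (1 − 1/23)
       = 48875 · 1408/1955 = 35200.

35200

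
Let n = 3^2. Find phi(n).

6

φ(3^2) = 3^2 − 3^1 = 9 − 3 = 6.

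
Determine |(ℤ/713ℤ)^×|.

Prime factorization: 713 = 23 · 31.
φ(713) = 713 · (1 − 1/23) · (1 − 1/31)
       = 713 · 660/713 = 660.

660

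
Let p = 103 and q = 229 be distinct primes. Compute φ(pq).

φ(pq) = (p−1)(q−1) = 102 · 228 = 23256.

23256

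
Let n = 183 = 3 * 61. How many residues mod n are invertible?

120

φ(183) = 183 · (1 − 1/3) · (1 − 1/61)
       = 183 · 120/183 = 120.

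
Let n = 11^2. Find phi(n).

φ(121) = 121 · (1 − 1/11)
       = 121 · 10/11 = 110.

110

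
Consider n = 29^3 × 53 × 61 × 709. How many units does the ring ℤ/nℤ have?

φ(29^3) = 29^3 − 29^2 = 24389 − 841 = 23548.
φ(53) = 53 − 1 = 52.
φ(61) = 61 − 1 = 60.
φ(709) = 709 − 1 = 708.
φ(55904392633) = 23548 × 52 × 60 × 708 = 52016590080.

52016590080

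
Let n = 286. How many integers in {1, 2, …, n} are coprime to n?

First factor: 286 = 2 × 11 × 13.
φ(286) = 286 · (1 − 1/2) · (1 − 1/11) · (1 − 1/13)
       = 286 · 120/286 = 120.

120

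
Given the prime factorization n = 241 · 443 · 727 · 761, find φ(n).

φ(59066309461) = 59066309461 · (1 − 1/241) · (1 − 1/443) · (1 − 1/727) · (1 − 1/761)
       = 59066309461 · 58530700800/59066309461 = 58530700800.

58530700800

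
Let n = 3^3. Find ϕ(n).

18

φ(3^3) = 3^3 − 3^2 = 27 − 9 = 18.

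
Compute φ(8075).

5760

Prime factorization: 8075 = 5**2 · 17 · 19.
φ(5^2) = 5^1·(5−1) = 5·4 = 20.
φ(17) = 17 − 1 = 16.
φ(19) = 19 − 1 = 18.
Multiply: 20 · 16 · 18 = 5760.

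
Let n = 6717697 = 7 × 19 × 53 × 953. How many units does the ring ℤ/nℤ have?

φ(7) = 7 − 1 = 6.
φ(19) = 19 − 1 = 18.
φ(53) = 53 − 1 = 52.
φ(953) = 953 − 1 = 952.
Multiply: 6 · 18 · 52 · 952 = 5346432.

5346432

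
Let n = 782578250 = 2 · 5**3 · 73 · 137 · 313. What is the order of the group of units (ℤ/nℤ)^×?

305510400

φ(2) = 2 − 1 = 1.
φ(5^3) = 5^2·(5−1) = 25·4 = 100.
φ(73) = 73 − 1 = 72.
φ(137) = 137 − 1 = 136.
φ(313) = 313 − 1 = 312.
Multiply: 1 · 100 · 72 · 136 · 312 = 305510400.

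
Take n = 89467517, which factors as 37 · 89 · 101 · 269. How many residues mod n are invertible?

φ(37) = 37 − 1 = 36.
φ(89) = 89 − 1 = 88.
φ(101) = 101 − 1 = 100.
φ(269) = 269 − 1 = 268.
φ(89467517) = 36 × 88 × 100 × 268 = 84902400.

84902400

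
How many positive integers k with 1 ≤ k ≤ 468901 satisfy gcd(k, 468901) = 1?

399168

First factor: 468901 = 19 × 23 × 29 × 37.
φ(19) = 19 − 1 = 18.
φ(23) = 23 − 1 = 22.
φ(29) = 29 − 1 = 28.
φ(37) = 37 − 1 = 36.
Since φ is multiplicative, φ(468901) = 18 · 22 · 28 · 36 = 399168.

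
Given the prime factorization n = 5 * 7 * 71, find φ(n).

φ(2485) = 2485 · (1 − 1/5) · (1 − 1/7) · (1 − 1/71)
       = 2485 · 1680/2485 = 1680.

1680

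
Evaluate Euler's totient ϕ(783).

First factor: 783 = 3^3 · 29.
φ(3^3) = 3^2·(3−1) = 9·2 = 18.
φ(29) = 29 − 1 = 28.
Multiply: 18 · 28 = 504.

504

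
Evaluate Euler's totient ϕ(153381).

94080

Factor 153381: 153381 = 3 · 29 · 41 · 43.
φ(153381) = 153381 · (1 − 1/3) · (1 − 1/29) · (1 − 1/41) · (1 − 1/43)
       = 153381 · 94080/153381 = 94080.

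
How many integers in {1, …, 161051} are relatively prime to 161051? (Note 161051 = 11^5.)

146410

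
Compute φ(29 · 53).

1456

φ(1537) = 1537 · (1 − 1/29) · (1 − 1/53)
       = 1537 · 1456/1537 = 1456.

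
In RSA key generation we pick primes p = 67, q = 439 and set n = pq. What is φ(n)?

φ(29413) = 29413 · (1 − 1/67) · (1 − 1/439)
       = 29413 · 28908/29413 = 28908.

28908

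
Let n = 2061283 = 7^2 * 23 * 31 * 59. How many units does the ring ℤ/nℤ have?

φ(2061283) = 2061283 · (1 − 1/7) · (1 − 1/23) · (1 − 1/31) · (1 − 1/59)
       = 2061283 · 229680/294469 = 1607760.

1607760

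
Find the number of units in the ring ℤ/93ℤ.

60

Factor 93: 93 = 3 · 31.
φ(93) = 93 · (1 − 1/3) · (1 − 1/31)
       = 93 · 60/93 = 60.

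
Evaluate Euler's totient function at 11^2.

110

φ(121) = 121 · (1 − 1/11)
       = 121 · 10/11 = 110.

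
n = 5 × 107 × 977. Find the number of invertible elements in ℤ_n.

413824

φ(522695) = 522695 · (1 − 1/5) · (1 − 1/107) · (1 − 1/977)
       = 522695 · 413824/522695 = 413824.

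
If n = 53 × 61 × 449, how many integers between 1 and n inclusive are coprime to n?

φ(53) = 53 − 1 = 52.
φ(61) = 61 − 1 = 60.
φ(449) = 449 − 1 = 448.
Since φ is multiplicative, φ(1451617) = 52 · 60 · 448 = 1397760.

1397760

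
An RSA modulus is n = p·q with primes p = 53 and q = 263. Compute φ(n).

13624

For distinct primes, φ(pq) = (p−1)(q−1) = 52 × 262 = 13624.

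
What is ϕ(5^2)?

20

φ(5^2) = 5^2 − 5^1 = 25 − 5 = 20.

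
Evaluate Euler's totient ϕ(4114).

First factor: 4114 = 2 · 11^2 · 17.
φ(2) = 2 − 1 = 1.
φ(11^2) = 11^1·(11−1) = 11·10 = 110.
φ(17) = 17 − 1 = 16.
Multiply: 1 · 110 · 16 = 1760.

1760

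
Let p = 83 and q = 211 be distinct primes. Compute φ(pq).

φ(pq) = (p−1)(q−1) = 82 · 210 = 17220.

17220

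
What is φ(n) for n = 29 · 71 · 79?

152880

φ(162661) = 162661 · (1 − 1/29) · (1 − 1/71) · (1 − 1/79)
       = 162661 · 152880/162661 = 152880.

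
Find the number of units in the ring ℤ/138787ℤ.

Prime factorization: 138787 = 11^2 * 31 * 37.
φ(11^2) = 11^2 − 11^1 = 121 − 11 = 110.
φ(31) = 31 − 1 = 30.
φ(37) = 37 − 1 = 36.
Since φ is multiplicative, φ(138787) = 110 · 30 · 36 = 118800.

118800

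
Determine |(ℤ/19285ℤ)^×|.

19285 = 5 · 7 · 19 · 29.
φ(5) = 5 − 1 = 4.
φ(7) = 7 − 1 = 6.
φ(19) = 19 − 1 = 18.
φ(29) = 29 − 1 = 28.
Since φ is multiplicative, φ(19285) = 4 · 6 · 18 · 28 = 12096.

12096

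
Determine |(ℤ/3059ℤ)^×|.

2376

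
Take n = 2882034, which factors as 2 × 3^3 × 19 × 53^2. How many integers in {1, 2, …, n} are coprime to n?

φ(2) = 2 − 1 = 1.
φ(3^3) = 3^3 − 3^2 = 27 − 9 = 18.
φ(19) = 19 − 1 = 18.
φ(53^2) = 53^2 − 53^1 = 2809 − 53 = 2756.
Since φ is multiplicative, φ(2882034) = 1 · 18 · 18 · 2756 = 892944.

892944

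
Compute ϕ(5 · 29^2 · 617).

φ(5) = 5 − 1 = 4.
φ(29^2) = 29^1·(29−1) = 29·28 = 812.
φ(617) = 617 − 1 = 616.
φ(2594485) = 4 × 812 × 616 = 2000768.

2000768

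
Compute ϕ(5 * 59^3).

φ(5) = 5 − 1 = 4.
φ(59^3) = 59^2·(59−1) = 3481·58 = 201898.
φ(1026895) = 4 × 201898 = 807592.

807592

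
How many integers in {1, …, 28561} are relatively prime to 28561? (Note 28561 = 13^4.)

26364

φ(13^4) = 13^3·(13−1) = 2197·12 = 26364.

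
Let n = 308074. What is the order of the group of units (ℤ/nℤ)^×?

130560

Prime factorization: 308074 = 2 * 13 * 17^2 * 41.
φ(308074) = 308074 · (1 − 1/2) · (1 − 1/13) · (1 − 1/17) · (1 − 1/41)
       = 308074 · 7680/18122 = 130560.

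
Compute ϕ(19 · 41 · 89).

φ(69331) = 69331 · (1 − 1/19) · (1 − 1/41) · (1 − 1/89)
       = 69331 · 63360/69331 = 63360.

63360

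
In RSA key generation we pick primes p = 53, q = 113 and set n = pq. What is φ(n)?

φ(5989) = 5989 · (1 − 1/53) · (1 − 1/113)
       = 5989 · 5824/5989 = 5824.

5824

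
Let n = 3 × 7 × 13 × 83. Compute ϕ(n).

11808

φ(3) = 3 − 1 = 2.
φ(7) = 7 − 1 = 6.
φ(13) = 13 − 1 = 12.
φ(83) = 83 − 1 = 82.
Since φ is multiplicative, φ(22659) = 2 · 6 · 12 · 82 = 11808.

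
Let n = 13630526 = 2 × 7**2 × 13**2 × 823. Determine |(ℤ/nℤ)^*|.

φ(2) = 2 − 1 = 1.
φ(7^2) = 7^1·(7−1) = 7·6 = 42.
φ(13^2) = 13^2 − 13^1 = 169 − 13 = 156.
φ(823) = 823 − 1 = 822.
Since φ is multiplicative, φ(13630526) = 1 · 42 · 156 · 822 = 5385744.

5385744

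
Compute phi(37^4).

φ(37^4) = 37^3·(37−1) = 50653·36 = 1823508.

1823508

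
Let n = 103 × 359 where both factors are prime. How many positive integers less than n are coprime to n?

36516

φ(pq) = (p−1)(q−1) = 102 · 358 = 36516.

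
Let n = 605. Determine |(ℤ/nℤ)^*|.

440

First factor: 605 = 5 * 11^2.
φ(5) = 5 − 1 = 4.
φ(11^2) = 11^1·(11−1) = 11·10 = 110.
Multiply: 4 · 110 = 440.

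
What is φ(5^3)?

φ(125) = 125 · (1 − 1/5)
       = 125 · 4/5 = 100.

100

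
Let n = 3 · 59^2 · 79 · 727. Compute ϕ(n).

387562032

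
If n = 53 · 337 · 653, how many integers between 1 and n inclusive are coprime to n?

11391744

φ(53) = 53 − 1 = 52.
φ(337) = 337 − 1 = 336.
φ(653) = 653 − 1 = 652.
Multiply: 52 · 336 · 652 = 11391744.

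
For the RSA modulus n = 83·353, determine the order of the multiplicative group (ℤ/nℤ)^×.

28864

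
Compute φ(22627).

19360

Prime factorization: 22627 = 11**3 · 17.
φ(22627) = 22627 · (1 − 1/11) · (1 − 1/17)
       = 22627 · 160/187 = 19360.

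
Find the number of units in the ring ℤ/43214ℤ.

43214 = 2 × 17 × 31 × 41.
φ(43214) = 43214 · (1 − 1/2) · (1 − 1/17) · (1 − 1/31) · (1 − 1/41)
       = 43214 · 19200/43214 = 19200.

19200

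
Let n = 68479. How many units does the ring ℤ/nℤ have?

68479 = 31 × 47^2.
φ(68479) = 68479 · (1 − 1/31) · (1 − 1/47)
       = 68479 · 1380/1457 = 64860.

64860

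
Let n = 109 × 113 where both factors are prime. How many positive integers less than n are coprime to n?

For distinct primes, φ(pq) = (p−1)(q−1) = 108 × 112 = 12096.

12096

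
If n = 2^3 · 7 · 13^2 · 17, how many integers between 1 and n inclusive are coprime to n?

59904

φ(160888) = 160888 · (1 − 1/2) · (1 − 1/7) · (1 − 1/13) · (1 − 1/17)
       = 160888 · 1152/3094 = 59904.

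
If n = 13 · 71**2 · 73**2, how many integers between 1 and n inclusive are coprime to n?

313467840

φ(13) = 13 − 1 = 12.
φ(71^2) = 71^2 − 71^1 = 5041 − 71 = 4970.
φ(73^2) = 73^2 − 73^1 = 5329 − 73 = 5256.
φ(349225357) = 12 × 4970 × 5256 = 313467840.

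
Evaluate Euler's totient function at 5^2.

φ(25) = 25 · (1 − 1/5)
       = 25 · 4/5 = 20.

20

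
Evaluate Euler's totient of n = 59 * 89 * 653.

3327808

φ(59) = 59 − 1 = 58.
φ(89) = 89 − 1 = 88.
φ(653) = 653 − 1 = 652.
Since φ is multiplicative, φ(3428903) = 58 · 88 · 652 = 3327808.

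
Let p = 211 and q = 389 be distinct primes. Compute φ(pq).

81480

φ(211) = 211 − 1 = 210.
φ(389) = 389 − 1 = 388.
φ(82079) = 210 × 388 = 81480.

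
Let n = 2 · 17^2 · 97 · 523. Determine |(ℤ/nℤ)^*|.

φ(2) = 2 − 1 = 1.
φ(17^2) = 17^2 − 17^1 = 289 − 17 = 272.
φ(97) = 97 − 1 = 96.
φ(523) = 523 − 1 = 522.
Multiply: 1 · 272 · 96 · 522 = 13630464.

13630464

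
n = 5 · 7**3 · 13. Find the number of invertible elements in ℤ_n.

φ(5) = 5 − 1 = 4.
φ(7^3) = 7^3 − 7^2 = 343 − 49 = 294.
φ(13) = 13 − 1 = 12.
Multiply: 4 · 294 · 12 = 14112.

14112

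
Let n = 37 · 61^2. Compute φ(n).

131760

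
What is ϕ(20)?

Prime factorization: 20 = 2**2 × 5.
φ(2^2) = 2^1·(2−1) = 2·1 = 2.
φ(5) = 5 − 1 = 4.
Since φ is multiplicative, φ(20) = 2 · 4 = 8.

8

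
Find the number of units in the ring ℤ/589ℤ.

589 = 19 · 31.
φ(19) = 19 − 1 = 18.
φ(31) = 31 − 1 = 30.
Since φ is multiplicative, φ(589) = 18 · 30 = 540.

540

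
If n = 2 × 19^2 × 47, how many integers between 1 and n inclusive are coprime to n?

15732

φ(33934) = 33934 · (1 − 1/2) · (1 − 1/19) · (1 − 1/47)
       = 33934 · 828/1786 = 15732.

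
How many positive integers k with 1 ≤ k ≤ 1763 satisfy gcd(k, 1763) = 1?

1680

First factor: 1763 = 41 · 43.
φ(1763) = 1763 · (1 − 1/41) · (1 − 1/43)
       = 1763 · 1680/1763 = 1680.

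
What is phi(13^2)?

φ(169) = 169 · (1 − 1/13)
       = 169 · 12/13 = 156.

156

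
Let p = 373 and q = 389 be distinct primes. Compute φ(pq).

144336

φ(145097) = 145097 · (1 − 1/373) · (1 − 1/389)
       = 145097 · 144336/145097 = 144336.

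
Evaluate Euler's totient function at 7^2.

42

φ(49) = 49 · (1 − 1/7)
       = 49 · 6/7 = 42.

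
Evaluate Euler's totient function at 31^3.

28830

φ(31^3) = 31^2·(31−1) = 961·30 = 28830.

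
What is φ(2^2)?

2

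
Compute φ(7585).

Factor 7585: 7585 = 5 × 37 × 41.
φ(7585) = 7585 · (1 − 1/5) · (1 − 1/37) · (1 − 1/41)
       = 7585 · 5760/7585 = 5760.

5760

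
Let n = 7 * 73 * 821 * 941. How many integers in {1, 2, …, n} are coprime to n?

φ(394778671) = 394778671 · (1 − 1/7) · (1 − 1/73) · (1 − 1/821) · (1 − 1/941)
       = 394778671 · 332985600/394778671 = 332985600.

332985600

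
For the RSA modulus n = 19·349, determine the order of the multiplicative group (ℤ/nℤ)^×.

φ(19) = 19 − 1 = 18.
φ(349) = 349 − 1 = 348.
Since φ is multiplicative, φ(6631) = 18 · 348 = 6264.

6264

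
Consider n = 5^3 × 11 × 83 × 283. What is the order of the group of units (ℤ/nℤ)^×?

23124000

φ(32297375) = 32297375 · (1 − 1/5) · (1 − 1/11) · (1 − 1/83) · (1 − 1/283)
       = 32297375 · 924960/1291895 = 23124000.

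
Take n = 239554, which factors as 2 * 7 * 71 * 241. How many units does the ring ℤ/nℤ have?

φ(239554) = 239554 · (1 − 1/2) · (1 − 1/7) · (1 − 1/71) · (1 − 1/241)
       = 239554 · 100800/239554 = 100800.

100800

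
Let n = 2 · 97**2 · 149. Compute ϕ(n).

φ(2) = 2 − 1 = 1.
φ(97^2) = 97^2 − 97^1 = 9409 − 97 = 9312.
φ(149) = 149 − 1 = 148.
φ(2803882) = 1 × 9312 × 148 = 1378176.

1378176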